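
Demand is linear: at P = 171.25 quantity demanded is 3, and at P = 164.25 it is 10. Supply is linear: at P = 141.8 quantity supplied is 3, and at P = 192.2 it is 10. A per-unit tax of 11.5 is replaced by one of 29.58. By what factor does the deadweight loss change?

Demand slope = (164.25 − 171.25)/(10 − 3) = −1, so P = 174.25 − Q.
Supply slope = (192.2 − 141.8)/(10 − 3) = 7.2, so P = 120.2 + 7.2Q.
Competitive equilibrium: 174.25 − Q = 120.2 + 7.2Q → Q* = 6.5915, P* = 167.6585.
For a per-unit tax t: ΔQ = t/8.2, so DWL = ½·t·(t/8.2) = t²/16.4.
At t = 11.5: DWL = 8.064. At t = 29.58: DWL = 53.352.
Ratio = (29.58/11.5)² = 6.616.

6.616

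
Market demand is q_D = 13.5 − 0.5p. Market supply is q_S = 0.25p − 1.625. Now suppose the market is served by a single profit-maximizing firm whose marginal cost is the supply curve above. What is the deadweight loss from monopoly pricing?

2.19

In inverse form: demand p = 27 − 2q, supply p = 6.5 + 4q.
Competitive equilibrium: 27 − 2q = 6.5 + 4q → q* = 3.4167, p* = 20.1667.
Marginal revenue: MR = 27 − 4q. Set MR = MC: 27 − 4q = 6.5 + 4q → q_m = 2.5625.
Price p_m = 27 − 2·2.5625 = 21.875; MC(q_m) = 6.5 + 4·2.5625 = 16.75.
Competitive q* = 3.4167, so Δq = 0.8542; wedge = 21.875 − 16.75 = 5.125.
The triangle = ½ × 0.8542 × 5.125 = 2.19.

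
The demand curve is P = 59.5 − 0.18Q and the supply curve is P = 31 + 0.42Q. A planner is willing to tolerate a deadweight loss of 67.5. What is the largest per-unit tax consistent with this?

9

Competitive equilibrium: 59.5 − 0.18Q = 31 + 0.42Q → Q* = 47.5, P* = 50.95.
A tax t gives ΔQ = t/0.6 and wedge t, so DWL = t²/1.2.
t²/1.2 = 67.5 → t² = 81 → t = 9.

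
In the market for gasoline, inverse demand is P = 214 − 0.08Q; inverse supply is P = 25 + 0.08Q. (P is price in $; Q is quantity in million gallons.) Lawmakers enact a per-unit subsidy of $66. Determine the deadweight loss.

Competitive equilibrium: 214 − 0.08Q = 25 + 0.08Q → Q* = 1181.25, P* = 119.5.
The subsidy lowers effective supply by 66: P = 0.08Q − 41.
New quantity: 214 − 0.08Q = 0.08Q − 41 → Q' = 1593.75.
Overproduction ΔQ = 1593.75 − 1181.25 = 412.5; wedge = subsidy = 66.
The triangle = ½ × 412.5 × 66 = $13612.50 million.

$13612.50 million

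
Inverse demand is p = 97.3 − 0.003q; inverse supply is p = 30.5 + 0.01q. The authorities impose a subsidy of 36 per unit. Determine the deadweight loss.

49846.15

Competitive equilibrium: 97.3 − 0.003q = 30.5 + 0.01q → q* = 5138.4615, p* = 81.8846.
The subsidy lowers effective supply by 36: p = 0.01q − 5.5.
New quantity: 97.3 − 0.003q = 0.01q − 5.5 → q' = 7907.6923.
Overproduction Δq = 7907.6923 − 5138.4615 = 2769.2308; wedge = subsidy = 36.
Welfare loss = ½ × 2769.2308 × 36 = 49846.15.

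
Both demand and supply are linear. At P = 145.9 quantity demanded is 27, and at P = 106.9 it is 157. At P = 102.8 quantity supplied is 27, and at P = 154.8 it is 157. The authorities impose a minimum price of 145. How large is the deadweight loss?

Demand slope = (106.9 − 145.9)/(157 − 27) = −0.3, so P = 154 − 0.3Q.
Supply slope = (154.8 − 102.8)/(157 − 27) = 0.4, so P = 92 + 0.4Q.
Competitive equilibrium: 154 − 0.3Q = 92 + 0.4Q → Q* = 88.5714, P* = 127.4286.
At the floor P = 145, quantity demanded = (154 − 145)/0.3 = 30.
Sellers' marginal cost at Q' = 30: 92 + 0.4·30 = 104.
ΔQ = 88.5714 − 30 = 58.5714; wedge = 145 − 104 = 41.
Deadweight loss = ½ × 58.5714 × 41 = 1200.71.

1200.71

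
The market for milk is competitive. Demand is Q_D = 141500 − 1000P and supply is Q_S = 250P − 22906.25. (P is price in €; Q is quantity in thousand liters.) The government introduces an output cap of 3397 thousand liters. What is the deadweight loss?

€108175.21 thousand

In inverse form: demand P = 141.5 − 0.001Q, supply P = 91.625 + 0.004Q.
Competitive equilibrium: 141.5 − 0.001Q = 91.625 + 0.004Q → Q* = 9975, P* = 131.525.
At Q = 3397: demand price = 141.5 − 0.001·3397 = 138.103; supply price = 91.625 + 0.004·3397 = 105.213.
ΔQ = 9975 − 3397 = 6578; wedge = 138.103 − 105.213 = 32.89.
Welfare loss = ½ × 6578 × 32.89 = €108175.21 thousand.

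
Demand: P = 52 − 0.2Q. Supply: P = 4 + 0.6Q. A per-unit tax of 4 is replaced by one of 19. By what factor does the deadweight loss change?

Competitive equilibrium: 52 − 0.2Q = 4 + 0.6Q → Q* = 60, P* = 40.
For a per-unit tax t: ΔQ = t/0.8, so DWL = ½·t·(t/0.8) = t²/1.6.
At t = 4: DWL = 10. At t = 19: DWL = 225.625.
Ratio = (19/4)² = 22.5625.

22.5625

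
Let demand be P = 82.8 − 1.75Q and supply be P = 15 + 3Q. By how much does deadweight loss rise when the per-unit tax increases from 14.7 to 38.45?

Competitive equilibrium: 82.8 − 1.75Q = 15 + 3Q → Q* = 14.2737, P* = 57.8211.
For a per-unit tax t: ΔQ = t/4.75, so DWL = ½·t·(t/4.75) = t²/9.5.
At t = 14.7: DWL = 22.746. At t = 38.45: DWL = 155.621.
Increase = 155.621 − 22.746 = 132.875.

132.875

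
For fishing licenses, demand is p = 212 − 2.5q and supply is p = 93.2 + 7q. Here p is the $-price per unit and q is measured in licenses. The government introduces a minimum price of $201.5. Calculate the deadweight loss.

Competitive equilibrium: 212 − 2.5q = 93.2 + 7q → q* = 12.5053, p* = 180.7368.
At the floor p = 201.5, quantity demanded = (212 − 201.5)/2.5 = 4.2.
Sellers' marginal cost at q' = 4.2: 93.2 + 7·4.2 = 122.6.
Δq = 12.5053 − 4.2 = 8.3053; wedge = 201.5 − 122.6 = 78.9.
Welfare loss = ½ × 8.3053 × 78.9 = $327.64.

$327.64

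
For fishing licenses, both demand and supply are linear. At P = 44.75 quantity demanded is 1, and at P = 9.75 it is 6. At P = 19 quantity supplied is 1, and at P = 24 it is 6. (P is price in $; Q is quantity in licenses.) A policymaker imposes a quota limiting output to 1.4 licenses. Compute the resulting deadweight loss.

Demand slope = (9.75 − 44.75)/(6 − 1) = −7, so P = 51.75 − 7Q.
Supply slope = (24 − 19)/(6 − 1) = 1, so P = 18 + Q.
Competitive equilibrium: 51.75 − 7Q = 18 + Q → Q* = 4.2188, P* = 22.2188.
At Q = 1.4: demand price = 51.75 − 7·1.4 = 41.95; supply price = 18 + 1·1.4 = 19.4.
ΔQ = 4.2188 − 1.4 = 2.8188; wedge = 41.95 − 19.4 = 22.55.
Deadweight loss = ½ × 2.8188 × 22.55 = $31.78.

$31.78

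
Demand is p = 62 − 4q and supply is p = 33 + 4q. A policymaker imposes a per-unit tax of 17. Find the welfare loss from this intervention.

Competitive equilibrium: 62 − 4q = 33 + 4q → q* = 3.625, p* = 47.5.
With the tax, the buyer price exceeds the seller price by 17: (62 − 4q) − (33 + 4q) = 17 → q' = 1.5.
Δq = 3.625 − 1.5 = 2.125; the wedge equals the tax, 17.
DWL = ½ × 2.125 × 17 = 18.06.

18.06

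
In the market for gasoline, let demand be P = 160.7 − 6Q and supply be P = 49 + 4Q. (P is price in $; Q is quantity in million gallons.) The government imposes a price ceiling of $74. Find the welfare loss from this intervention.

$121.032 million

Competitive equilibrium: 160.7 − 6Q = 49 + 4Q → Q* = 11.17, P* = 93.68.
At the ceiling P = 74, quantity supplied = (74 − 49)/4 = 6.25.
Willingness to pay at Q' = 6.25: 160.7 − 6·6.25 = 123.2.
ΔQ = 11.17 − 6.25 = 4.92; wedge = 123.2 − 74 = 49.2.
DWL = ½ × 4.92 × 49.2 = $121.032 million.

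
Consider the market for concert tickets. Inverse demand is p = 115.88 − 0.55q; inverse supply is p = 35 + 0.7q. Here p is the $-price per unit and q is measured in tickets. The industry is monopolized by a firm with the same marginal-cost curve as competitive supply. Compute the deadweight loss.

Competitive equilibrium: 115.88 − 0.55q = 35 + 0.7q → q* = 64.704, p* = 80.2928.
Marginal revenue: MR = 115.88 − 1.1q. Set MR = MC: 115.88 − 1.1q = 35 + 0.7q → q_m = 44.9333.
Price p_m = 115.88 − 0.55·44.9333 = 91.1667; MC(q_m) = 35 + 0.7·44.9333 = 66.4533.
Competitive q* = 64.704, so Δq = 19.7707; wedge = 91.1667 − 66.4533 = 24.7134.
The triangle = ½ × 19.7707 × 24.7134 = $244.30.

$244.30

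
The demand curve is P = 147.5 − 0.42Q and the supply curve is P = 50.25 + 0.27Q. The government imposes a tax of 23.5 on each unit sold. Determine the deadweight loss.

Competitive equilibrium: 147.5 − 0.42Q = 50.25 + 0.27Q → Q* = 140.942, P* = 88.3043.
With the tax, the buyer price exceeds the seller price by 23.5: (147.5 − 0.42Q) − (50.25 + 0.27Q) = 23.5 → Q' = 106.8841.
ΔQ = 140.942 − 106.8841 = 34.0579; the wedge equals the tax, 23.5.
Welfare loss = ½ × 34.0579 × 23.5 = 400.18.

400.18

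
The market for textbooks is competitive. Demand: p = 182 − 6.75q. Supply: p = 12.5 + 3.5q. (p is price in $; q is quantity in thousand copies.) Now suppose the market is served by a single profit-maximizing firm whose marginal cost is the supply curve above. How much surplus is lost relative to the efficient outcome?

$220.95 thousand

Competitive equilibrium: 182 − 6.75q = 12.5 + 3.5q → q* = 16.5366, p* = 70.378.
Marginal revenue: MR = 182 − 13.5q. Set MR = MC: 182 − 13.5q = 12.5 + 3.5q → q_m = 9.9706.
Price p_m = 182 − 6.75·9.9706 = 114.6985; MC(q_m) = 12.5 + 3.5·9.9706 = 47.3971.
Competitive q* = 16.5366, so Δq = 6.566; wedge = 114.6985 − 47.3971 = 67.3014.
The triangle = ½ × 6.566 × 67.3014 = $220.95 thousand.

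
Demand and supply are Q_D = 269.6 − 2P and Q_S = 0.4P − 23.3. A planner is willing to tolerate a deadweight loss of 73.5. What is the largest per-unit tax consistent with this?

In inverse form: demand P = 134.8 − 0.5Q, supply P = 58.25 + 2.5Q.
Competitive equilibrium: 134.8 − 0.5Q = 58.25 + 2.5Q → Q* = 25.5167, P* = 122.0417.
A tax t gives ΔQ = t/3 and wedge t, so DWL = t²/6.
t²/6 = 73.5 → t² = 441 → t = 21.

21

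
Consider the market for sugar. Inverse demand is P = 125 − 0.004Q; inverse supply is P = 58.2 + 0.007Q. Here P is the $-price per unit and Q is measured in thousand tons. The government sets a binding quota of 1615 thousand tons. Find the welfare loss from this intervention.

Competitive equilibrium: 125 − 0.004Q = 58.2 + 0.007Q → Q* = 6072.7273, P* = 100.7091.
At Q = 1615: demand price = 125 − 0.004·1615 = 118.54; supply price = 58.2 + 0.007·1615 = 69.505.
ΔQ = 6072.7273 − 1615 = 4457.7273; wedge = 118.54 − 69.505 = 49.035.
Welfare loss = ½ × 4457.7273 × 49.035 = $109292.33 thousand.

$109292.33 thousand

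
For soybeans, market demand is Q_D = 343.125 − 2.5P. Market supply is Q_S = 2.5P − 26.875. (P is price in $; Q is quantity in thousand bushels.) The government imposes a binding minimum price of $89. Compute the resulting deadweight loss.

$562.50 thousand

In inverse form: demand P = 137.25 − 0.4Q, supply P = 10.75 + 0.4Q.
Competitive equilibrium: 137.25 − 0.4Q = 10.75 + 0.4Q → Q* = 158.125, P* = 74.
At the floor P = 89, quantity demanded = (137.25 − 89)/0.4 = 120.625.
Sellers' marginal cost at Q' = 120.625: 10.75 + 0.4·120.625 = 59.
ΔQ = 158.125 − 120.625 = 37.5; wedge = 89 − 59 = 30.
Welfare loss = ½ × 37.5 × 30 = $562.50 thousand.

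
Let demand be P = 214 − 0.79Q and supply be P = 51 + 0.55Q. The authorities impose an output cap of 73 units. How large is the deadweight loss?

1585.24

Competitive equilibrium: 214 − 0.79Q = 51 + 0.55Q → Q* = 121.6418, P* = 117.903.
At Q = 73: demand price = 214 − 0.79·73 = 156.33; supply price = 51 + 0.55·73 = 91.15.
ΔQ = 121.6418 − 73 = 48.6418; wedge = 156.33 − 91.15 = 65.18.
The triangle = ½ × 48.6418 × 65.18 = 1585.24.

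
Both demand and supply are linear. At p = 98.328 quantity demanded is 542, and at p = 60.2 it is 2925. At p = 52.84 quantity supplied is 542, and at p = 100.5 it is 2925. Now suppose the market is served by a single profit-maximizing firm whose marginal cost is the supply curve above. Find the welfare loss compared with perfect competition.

Demand slope = (60.2 − 98.328)/(2925 − 542) = −0.016, so p = 107 − 0.016q.
Supply slope = (100.5 − 52.84)/(2925 − 542) = 0.02, so p = 42 + 0.02q.
Competitive equilibrium: 107 − 0.016q = 42 + 0.02q → q* = 1805.5556, p* = 78.1111.
Marginal revenue: MR = 107 − 0.032q. Set MR = MC: 107 − 0.032q = 42 + 0.02q → q_m = 1250.
Price p_m = 107 − 0.016·1250 = 87; MC(q_m) = 42 + 0.02·1250 = 67.
Competitive q* = 1805.5556, so Δq = 555.5556; wedge = 87 − 67 = 20.
Welfare loss = ½ × 555.5556 × 20 = 5555.56.

5555.56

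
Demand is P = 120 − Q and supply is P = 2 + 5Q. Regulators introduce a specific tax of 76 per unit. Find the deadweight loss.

481.33

Competitive equilibrium: 120 − Q = 2 + 5Q → Q* = 19.6667, P* = 100.3333.
With the tax, the buyer price exceeds the seller price by 76: (120 − Q) − (2 + 5Q) = 76 → Q' = 7.
ΔQ = 19.6667 − 7 = 12.6667; the wedge equals the tax, 76.
The triangle = ½ × 12.6667 × 76 = 481.33.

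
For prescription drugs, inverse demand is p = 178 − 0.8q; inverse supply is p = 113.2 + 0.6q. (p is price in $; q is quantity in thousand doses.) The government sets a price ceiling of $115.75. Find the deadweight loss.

Competitive equilibrium: 178 − 0.8q = 113.2 + 0.6q → q* = 46.2857, p* = 140.9714.
At the ceiling p = 115.75, quantity supplied = (115.75 − 113.2)/0.6 = 4.25.
Willingness to pay at q' = 4.25: 178 − 0.8·4.25 = 174.6.
Δq = 46.2857 − 4.25 = 42.0357; wedge = 174.6 − 115.75 = 58.85.
DWL = ½ × 42.0357 × 58.85 = $1236.90 thousand.

$1236.90 thousand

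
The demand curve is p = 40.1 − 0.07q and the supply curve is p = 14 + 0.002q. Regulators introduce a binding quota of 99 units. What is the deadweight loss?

2499.561

Competitive equilibrium: 40.1 − 0.07q = 14 + 0.002q → q* = 362.5, p* = 14.725.
At q = 99: demand price = 40.1 − 0.07·99 = 33.17; supply price = 14 + 0.002·99 = 14.198.
Δq = 362.5 − 99 = 263.5; wedge = 33.17 − 14.198 = 18.972.
Deadweight loss = ½ × 263.5 × 18.972 = 2499.561.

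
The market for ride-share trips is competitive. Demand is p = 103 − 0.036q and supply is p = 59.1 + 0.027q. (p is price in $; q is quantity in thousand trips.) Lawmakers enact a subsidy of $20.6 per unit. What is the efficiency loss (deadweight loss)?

Competitive equilibrium: 103 − 0.036q = 59.1 + 0.027q → q* = 696.8254, p* = 77.9143.
The subsidy lowers effective supply by 20.6: p = 38.5 + 0.027q.
New quantity: 103 − 0.036q = 38.5 + 0.027q → q' = 1023.8095.
Overproduction Δq = 1023.8095 − 696.8254 = 326.9841; wedge = subsidy = 20.6.
The triangle = ½ × 326.9841 × 20.6 = $3367.94 thousand.

$3367.94 thousand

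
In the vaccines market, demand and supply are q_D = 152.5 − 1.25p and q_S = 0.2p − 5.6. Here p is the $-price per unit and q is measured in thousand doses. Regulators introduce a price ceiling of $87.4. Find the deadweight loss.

$54.29 thousand

In inverse form: demand p = 122 − 0.8q, supply p = 28 + 5q.
Competitive equilibrium: 122 − 0.8q = 28 + 5q → q* = 16.2069, p* = 109.0345.
At the ceiling p = 87.4, quantity supplied = (87.4 − 28)/5 = 11.88.
Willingness to pay at q' = 11.88: 122 − 0.8·11.88 = 112.496.
Δq = 16.2069 − 11.88 = 4.3269; wedge = 112.496 − 87.4 = 25.096.
Deadweight loss = ½ × 4.3269 × 25.096 = $54.29 thousand.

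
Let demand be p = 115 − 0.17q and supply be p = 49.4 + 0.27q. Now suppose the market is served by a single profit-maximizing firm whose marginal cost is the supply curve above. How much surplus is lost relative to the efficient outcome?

379.81

Competitive equilibrium: 115 − 0.17q = 49.4 + 0.27q → q* = 149.0909, p* = 89.6545.
Marginal revenue: MR = 115 − 0.34q. Set MR = MC: 115 − 0.34q = 49.4 + 0.27q → q_m = 107.541.
Price p_m = 115 − 0.17·107.541 = 96.718; MC(q_m) = 49.4 + 0.27·107.541 = 78.4361.
Competitive q* = 149.0909, so Δq = 41.5499; wedge = 96.718 − 78.4361 = 18.2819.
The triangle = ½ × 41.5499 × 18.2819 = 379.81.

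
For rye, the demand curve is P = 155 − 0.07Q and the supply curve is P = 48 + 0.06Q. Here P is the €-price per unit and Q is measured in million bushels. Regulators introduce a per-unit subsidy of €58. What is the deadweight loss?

Competitive equilibrium: 155 − 0.07Q = 48 + 0.06Q → Q* = 823.0769, P* = 97.3846.
The subsidy lowers effective supply by 58: P = 0.06Q − 10.
New quantity: 155 − 0.07Q = 0.06Q − 10 → Q' = 1269.2308.
Overproduction ΔQ = 1269.2308 − 823.0769 = 446.1539; wedge = subsidy = 58.
Deadweight loss = ½ × 446.1539 × 58 = €12938.46 million.

€12938.46 million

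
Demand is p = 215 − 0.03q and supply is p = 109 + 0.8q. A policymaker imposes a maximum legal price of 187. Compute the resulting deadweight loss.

378.77

Competitive equilibrium: 215 − 0.03q = 109 + 0.8q → q* = 127.7108, p* = 211.1687.
At the ceiling p = 187, quantity supplied = (187 − 109)/0.8 = 97.5.
Willingness to pay at q' = 97.5: 215 − 0.03·97.5 = 212.075.
Δq = 127.7108 − 97.5 = 30.2108; wedge = 212.075 − 187 = 25.075.
DWL = ½ × 30.2108 × 25.075 = 378.77.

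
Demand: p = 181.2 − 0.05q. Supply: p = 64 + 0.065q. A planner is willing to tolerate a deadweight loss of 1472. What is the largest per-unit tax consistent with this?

Competitive equilibrium: 181.2 − 0.05q = 64 + 0.065q → q* = 1019.1304, p* = 130.2435.
A tax t gives Δq = t/0.115 and wedge t, so DWL = t²/0.23.
t²/0.23 = 1472 → t² = 338.56 → t = 18.4.

18.4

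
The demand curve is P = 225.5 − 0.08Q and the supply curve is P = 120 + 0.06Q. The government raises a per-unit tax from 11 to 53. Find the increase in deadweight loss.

Competitive equilibrium: 225.5 − 0.08Q = 120 + 0.06Q → Q* = 753.5714, P* = 165.2143.
For a per-unit tax t: ΔQ = t/0.14, so DWL = ½·t·(t/0.14) = t²/0.28.
At t = 11: DWL = 432.143. At t = 53: DWL = 10032.143.
Increase = 10032.143 − 432.143 = 9600.

9600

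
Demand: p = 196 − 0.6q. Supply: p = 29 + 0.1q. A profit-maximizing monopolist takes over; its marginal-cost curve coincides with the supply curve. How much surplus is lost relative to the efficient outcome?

4243.47

Competitive equilibrium: 196 − 0.6q = 29 + 0.1q → q* = 238.57143, p* = 52.85714.
Marginal revenue: MR = 196 − 1.2q. Set MR = MC: 196 − 1.2q = 29 + 0.1q → q_m = 128.46154.
Price p_m = 196 − 0.6·128.46154 = 118.92308; MC(q_m) = 29 + 0.1·128.46154 = 41.84615.
Competitive q* = 238.57143, so Δq = 110.10989; wedge = 118.92308 − 41.84615 = 77.07693.
Welfare loss = ½ × 110.10989 × 77.07693 = 4243.47.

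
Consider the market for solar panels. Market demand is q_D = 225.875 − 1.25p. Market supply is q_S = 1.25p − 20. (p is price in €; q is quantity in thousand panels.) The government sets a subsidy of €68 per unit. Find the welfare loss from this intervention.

€1445 thousand

In inverse form: demand p = 180.7 − 0.8q, supply p = 16 + 0.8q.
Competitive equilibrium: 180.7 − 0.8q = 16 + 0.8q → q* = 102.9375, p* = 98.35.
The subsidy lowers effective supply by 68: p = 0.8q − 52.
New quantity: 180.7 − 0.8q = 0.8q − 52 → q' = 145.4375.
Overproduction Δq = 145.4375 − 102.9375 = 42.5; wedge = subsidy = 68.
Deadweight loss = ½ × 42.5 × 68 = €1445 thousand.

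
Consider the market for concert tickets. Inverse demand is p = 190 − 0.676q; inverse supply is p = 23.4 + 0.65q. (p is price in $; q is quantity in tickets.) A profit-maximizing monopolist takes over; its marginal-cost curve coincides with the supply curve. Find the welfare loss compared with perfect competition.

$1193.28

Competitive equilibrium: 190 − 0.676q = 23.4 + 0.65q → q* = 125.641, p* = 105.0667.
Marginal revenue: MR = 190 − 1.352q. Set MR = MC: 190 − 1.352q = 23.4 + 0.65q → q_m = 83.2168.
Price p_m = 190 − 0.676·83.2168 = 133.7454; MC(q_m) = 23.4 + 0.65·83.2168 = 77.4909.
Competitive q* = 125.641, so Δq = 42.4242; wedge = 133.7454 − 77.4909 = 56.2545.
Welfare loss = ½ × 42.4242 × 56.2545 = $1193.28.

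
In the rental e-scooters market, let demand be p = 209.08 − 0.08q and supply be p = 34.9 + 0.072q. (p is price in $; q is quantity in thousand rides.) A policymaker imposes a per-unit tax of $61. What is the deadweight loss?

Competitive equilibrium: 209.08 − 0.08q = 34.9 + 0.072q → q* = 1145.9211, p* = 117.4063.
With the tax, the buyer price exceeds the seller price by 61: (209.08 − 0.08q) − (34.9 + 0.072q) = 61 → q' = 744.6053.
Δq = 1145.9211 − 744.6053 = 401.3158; the wedge equals the tax, 61.
DWL = ½ × 401.3158 × 61 = $12240.13 thousand.

$12240.13 thousand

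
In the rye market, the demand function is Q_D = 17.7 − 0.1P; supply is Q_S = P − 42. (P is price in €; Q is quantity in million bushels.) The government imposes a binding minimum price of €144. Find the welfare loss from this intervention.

€442.80 million

In inverse form: demand P = 177 − 10Q, supply P = 42 + Q.
Competitive equilibrium: 177 − 10Q = 42 + Q → Q* = 12.2727, P* = 54.2727.
At the floor P = 144, quantity demanded = (177 − 144)/10 = 3.3.
Sellers' marginal cost at Q' = 3.3: 42 + 1·3.3 = 45.3.
ΔQ = 12.2727 − 3.3 = 8.9727; wedge = 144 − 45.3 = 98.7.
DWL = ½ × 8.9727 × 98.7 = €442.80 million.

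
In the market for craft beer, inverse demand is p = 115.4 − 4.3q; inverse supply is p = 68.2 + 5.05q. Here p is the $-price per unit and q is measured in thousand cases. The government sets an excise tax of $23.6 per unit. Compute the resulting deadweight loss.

Competitive equilibrium: 115.4 − 4.3q = 68.2 + 5.05q → q* = 5.0481, p* = 93.693.
With the tax, the buyer price exceeds the seller price by 23.6: (115.4 − 4.3q) − (68.2 + 5.05q) = 23.6 → q' = 2.5241.
Δq = 5.0481 − 2.5241 = 2.524; the wedge equals the tax, 23.6.
Deadweight loss = ½ × 2.524 × 23.6 = $29.78 thousand.

$29.78 thousand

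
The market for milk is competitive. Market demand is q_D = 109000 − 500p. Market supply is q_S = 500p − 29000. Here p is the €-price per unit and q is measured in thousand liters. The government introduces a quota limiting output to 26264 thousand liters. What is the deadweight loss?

In inverse form: demand p = 218 − 0.002q, supply p = 58 + 0.002q.
Competitive equilibrium: 218 − 0.002q = 58 + 0.002q → q* = 40000, p* = 138.
At q = 26264: demand price = 218 − 0.002·26264 = 165.472; supply price = 58 + 0.002·26264 = 110.528.
Δq = 40000 − 26264 = 13736; wedge = 165.472 − 110.528 = 54.944.
Welfare loss = ½ × 13736 × 54.944 = €377355.392 thousand.

€377355.392 thousand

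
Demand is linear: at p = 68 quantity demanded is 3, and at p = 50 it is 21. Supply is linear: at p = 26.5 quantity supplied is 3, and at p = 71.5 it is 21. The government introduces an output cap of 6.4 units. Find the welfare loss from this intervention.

Demand slope = (50 − 68)/(21 − 3) = −1, so p = 71 − q.
Supply slope = (71.5 − 26.5)/(21 − 3) = 2.5, so p = 19 + 2.5q.
Competitive equilibrium: 71 − q = 19 + 2.5q → q* = 14.8571, p* = 56.1429.
At q = 6.4: demand price = 71 − 1·6.4 = 64.6; supply price = 19 + 2.5·6.4 = 35.
Δq = 14.8571 − 6.4 = 8.4571; wedge = 64.6 − 35 = 29.6.
Deadweight loss = ½ × 8.4571 × 29.6 = 125.17.

125.17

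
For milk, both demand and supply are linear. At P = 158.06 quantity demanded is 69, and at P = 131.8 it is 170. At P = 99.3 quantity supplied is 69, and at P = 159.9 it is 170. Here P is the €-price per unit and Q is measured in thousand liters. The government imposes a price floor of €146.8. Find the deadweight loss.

€269.13 thousand

Demand slope = (131.8 − 158.06)/(170 − 69) = −0.26, so P = 176 − 0.26Q.
Supply slope = (159.9 − 99.3)/(170 − 69) = 0.6, so P = 57.9 + 0.6Q.
Competitive equilibrium: 176 − 0.26Q = 57.9 + 0.6Q → Q* = 137.32558, P* = 140.29535.
At the floor P = 146.8, quantity demanded = (176 − 146.8)/0.26 = 112.30769.
Sellers' marginal cost at Q' = 112.30769: 57.9 + 0.6·112.30769 = 125.28461.
ΔQ = 137.32558 − 112.30769 = 25.01789; wedge = 146.8 − 125.28461 = 21.51539.
Welfare loss = ½ × 25.01789 × 21.51539 = €269.13 thousand.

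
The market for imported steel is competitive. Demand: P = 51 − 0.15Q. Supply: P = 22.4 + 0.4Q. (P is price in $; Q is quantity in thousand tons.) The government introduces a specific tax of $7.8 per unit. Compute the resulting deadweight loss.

Competitive equilibrium: 51 − 0.15Q = 22.4 + 0.4Q → Q* = 52, P* = 43.2.
With the tax, the buyer price exceeds the seller price by 7.8: (51 − 0.15Q) − (22.4 + 0.4Q) = 7.8 → Q' = 37.8182.
ΔQ = 52 − 37.8182 = 14.1818; the wedge equals the tax, 7.8.
The triangle = ½ × 14.1818 × 7.8 = $55.31 thousand.

$55.31 thousand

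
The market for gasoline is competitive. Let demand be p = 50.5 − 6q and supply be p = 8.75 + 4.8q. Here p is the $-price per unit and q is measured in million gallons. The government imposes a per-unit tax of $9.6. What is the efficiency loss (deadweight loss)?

$4.27 million

Competitive equilibrium: 50.5 − 6q = 8.75 + 4.8q → q* = 3.8657, p* = 27.3056.
With the tax, the buyer price exceeds the seller price by 9.6: (50.5 − 6q) − (8.75 + 4.8q) = 9.6 → q' = 2.9769.
Δq = 3.8657 − 2.9769 = 0.8888; the wedge equals the tax, 9.6.
Deadweight loss = ½ × 0.8888 × 9.6 = $4.27 million.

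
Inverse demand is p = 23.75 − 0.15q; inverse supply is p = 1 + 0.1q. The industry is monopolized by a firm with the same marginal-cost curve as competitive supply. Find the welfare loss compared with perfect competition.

145.56

Competitive equilibrium: 23.75 − 0.15q = 1 + 0.1q → q* = 91, p* = 10.1.
Marginal revenue: MR = 23.75 − 0.3q. Set MR = MC: 23.75 − 0.3q = 1 + 0.1q → q_m = 56.875.
Price p_m = 23.75 − 0.15·56.875 = 15.21875; MC(q_m) = 1 + 0.1·56.875 = 6.6875.
Competitive q* = 91, so Δq = 34.125; wedge = 15.21875 − 6.6875 = 8.53125.
Deadweight loss = ½ × 34.125 × 8.53125 = 145.56.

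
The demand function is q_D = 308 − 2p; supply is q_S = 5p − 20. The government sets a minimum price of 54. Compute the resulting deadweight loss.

71.43

In inverse form: demand p = 154 − 0.5q, supply p = 4 + 0.2q.
Competitive equilibrium: 154 − 0.5q = 4 + 0.2q → q* = 214.2857, p* = 46.8571.
At the floor p = 54, quantity demanded = (154 − 54)/0.5 = 200.
Sellers' marginal cost at q' = 200: 4 + 0.2·200 = 44.
Δq = 214.2857 − 200 = 14.2857; wedge = 54 − 44 = 10.
DWL = ½ × 14.2857 × 10 = 71.43.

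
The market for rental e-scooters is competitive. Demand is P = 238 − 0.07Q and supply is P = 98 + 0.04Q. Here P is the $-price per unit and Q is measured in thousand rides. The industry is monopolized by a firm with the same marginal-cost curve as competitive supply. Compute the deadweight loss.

Competitive equilibrium: 238 − 0.07Q = 98 + 0.04Q → Q* = 1272.72727, P* = 148.90909.
Marginal revenue: MR = 238 − 0.14Q. Set MR = MC: 238 − 0.14Q = 98 + 0.04Q → Q_m = 777.77778.
Price P_m = 238 − 0.07·777.77778 = 183.55556; MC(Q_m) = 98 + 0.04·777.77778 = 129.11111.
Competitive Q* = 1272.72727, so ΔQ = 494.94949; wedge = 183.55556 − 129.11111 = 54.44445.
The triangle = ½ × 494.94949 × 54.44445 = $13473.63 thousand.

$13473.63 thousand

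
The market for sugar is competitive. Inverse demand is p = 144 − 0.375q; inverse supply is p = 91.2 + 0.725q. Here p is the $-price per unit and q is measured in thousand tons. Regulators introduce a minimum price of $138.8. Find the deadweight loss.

Competitive equilibrium: 144 − 0.375q = 91.2 + 0.725q → q* = 48, p* = 126.
At the floor p = 138.8, quantity demanded = (144 − 138.8)/0.375 = 13.86667.
Sellers' marginal cost at q' = 13.86667: 91.2 + 0.725·13.86667 = 101.25334.
Δq = 48 − 13.86667 = 34.13333; wedge = 138.8 − 101.25334 = 37.54666.
DWL = ½ × 34.13333 × 37.54666 = $640.80 thousand.

$640.80 thousand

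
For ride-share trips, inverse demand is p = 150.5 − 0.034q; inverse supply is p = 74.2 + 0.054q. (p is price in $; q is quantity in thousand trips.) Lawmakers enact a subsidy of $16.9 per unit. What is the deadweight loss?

Competitive equilibrium: 150.5 − 0.034q = 74.2 + 0.054q → q* = 867.0455, p* = 121.0205.
The subsidy lowers effective supply by 16.9: p = 57.3 + 0.054q.
New quantity: 150.5 − 0.034q = 57.3 + 0.054q → q' = 1059.0909.
Overproduction Δq = 1059.0909 − 867.0455 = 192.0454; wedge = subsidy = 16.9.
Deadweight loss = ½ × 192.0454 × 16.9 = $1622.78 thousand.

$1622.78 thousand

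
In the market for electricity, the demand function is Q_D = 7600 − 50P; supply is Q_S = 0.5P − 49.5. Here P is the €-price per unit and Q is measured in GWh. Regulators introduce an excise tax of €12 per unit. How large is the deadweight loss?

€35.64

In inverse form: demand P = 152 − 0.02Q, supply P = 99 + 2Q.
Competitive equilibrium: 152 − 0.02Q = 99 + 2Q → Q* = 26.2376, P* = 151.4752.
With the tax, the buyer price exceeds the seller price by 12: (152 − 0.02Q) − (99 + 2Q) = 12 → Q' = 20.297.
ΔQ = 26.2376 − 20.297 = 5.9406; the wedge equals the tax, 12.
The triangle = ½ × 5.9406 × 12 = €35.64.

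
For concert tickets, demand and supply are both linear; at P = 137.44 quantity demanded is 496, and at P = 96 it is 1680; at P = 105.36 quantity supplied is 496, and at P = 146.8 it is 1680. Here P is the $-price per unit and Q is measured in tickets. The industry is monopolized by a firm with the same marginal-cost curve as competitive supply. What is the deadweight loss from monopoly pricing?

$3541.46

Demand slope = (96 − 137.44)/(1680 − 496) = −0.035, so P = 154.8 − 0.035Q.
Supply slope = (146.8 − 105.36)/(1680 − 496) = 0.035, so P = 88 + 0.035Q.
Competitive equilibrium: 154.8 − 0.035Q = 88 + 0.035Q → Q* = 954.28571, P* = 121.4.
Marginal revenue: MR = 154.8 − 0.07Q. Set MR = MC: 154.8 − 0.07Q = 88 + 0.035Q → Q_m = 636.19048.
Price P_m = 154.8 − 0.035·636.19048 = 132.53333; MC(Q_m) = 88 + 0.035·636.19048 = 110.26667.
Competitive Q* = 954.28571, so ΔQ = 318.09523; wedge = 132.53333 − 110.26667 = 22.26666.
The triangle = ½ × 318.09523 × 22.26666 = $3541.46.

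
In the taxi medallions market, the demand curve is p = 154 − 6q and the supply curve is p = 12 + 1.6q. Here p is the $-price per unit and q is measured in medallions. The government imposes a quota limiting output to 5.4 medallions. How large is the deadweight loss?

Competitive equilibrium: 154 − 6q = 12 + 1.6q → q* = 18.6842, p* = 41.8947.
At q = 5.4: demand price = 154 − 6·5.4 = 121.6; supply price = 12 + 1.6·5.4 = 20.64.
Δq = 18.6842 − 5.4 = 13.2842; wedge = 121.6 − 20.64 = 100.96.
DWL = ½ × 13.2842 × 100.96 = $670.59.

$670.59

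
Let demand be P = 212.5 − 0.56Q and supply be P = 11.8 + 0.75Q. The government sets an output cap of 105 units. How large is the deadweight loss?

1522.11

Competitive equilibrium: 212.5 − 0.56Q = 11.8 + 0.75Q → Q* = 153.2061, P* = 126.7046.
At Q = 105: demand price = 212.5 − 0.56·105 = 153.7; supply price = 11.8 + 0.75·105 = 90.55.
ΔQ = 153.2061 − 105 = 48.2061; wedge = 153.7 − 90.55 = 63.15.
Deadweight loss = ½ × 48.2061 × 63.15 = 1522.11.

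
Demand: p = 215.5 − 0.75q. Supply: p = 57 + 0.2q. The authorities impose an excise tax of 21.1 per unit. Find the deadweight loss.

Competitive equilibrium: 215.5 − 0.75q = 57 + 0.2q → q* = 166.8421, p* = 90.3684.
With the tax, the buyer price exceeds the seller price by 21.1: (215.5 − 0.75q) − (57 + 0.2q) = 21.1 → q' = 144.6316.
Δq = 166.8421 − 144.6316 = 22.2105; the wedge equals the tax, 21.1.
Deadweight loss = ½ × 22.2105 × 21.1 = 234.32.

234.32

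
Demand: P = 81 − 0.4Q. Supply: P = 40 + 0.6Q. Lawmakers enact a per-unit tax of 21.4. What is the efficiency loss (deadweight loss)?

228.98

Competitive equilibrium: 81 − 0.4Q = 40 + 0.6Q → Q* = 41, P* = 64.6.
With the tax, the buyer price exceeds the seller price by 21.4: (81 − 0.4Q) − (40 + 0.6Q) = 21.4 → Q' = 19.6.
ΔQ = 41 − 19.6 = 21.4; the wedge equals the tax, 21.4.
The triangle = ½ × 21.4 × 21.4 = 228.98.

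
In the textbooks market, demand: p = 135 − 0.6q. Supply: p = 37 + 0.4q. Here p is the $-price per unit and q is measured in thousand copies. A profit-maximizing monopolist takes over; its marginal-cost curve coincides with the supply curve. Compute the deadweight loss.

Competitive equilibrium: 135 − 0.6q = 37 + 0.4q → q* = 98, p* = 76.2.
Marginal revenue: MR = 135 − 1.2q. Set MR = MC: 135 − 1.2q = 37 + 0.4q → q_m = 61.25.
Price p_m = 135 − 0.6·61.25 = 98.25; MC(q_m) = 37 + 0.4·61.25 = 61.5.
Competitive q* = 98, so Δq = 36.75; wedge = 98.25 − 61.5 = 36.75.
The triangle = ½ × 36.75 × 36.75 = $675.28 thousand.

$675.28 thousand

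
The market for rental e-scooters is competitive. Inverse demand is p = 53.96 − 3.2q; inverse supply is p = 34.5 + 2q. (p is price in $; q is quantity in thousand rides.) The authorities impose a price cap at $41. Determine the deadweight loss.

Competitive equilibrium: 53.96 − 3.2q = 34.5 + 2q → q* = 3.7423, p* = 41.9846.
At the ceiling p = 41, quantity supplied = (41 − 34.5)/2 = 3.25.
Willingness to pay at q' = 3.25: 53.96 − 3.2·3.25 = 43.56.
Δq = 3.7423 − 3.25 = 0.4923; wedge = 43.56 − 41 = 2.56.
DWL = ½ × 0.4923 × 2.56 = $0.63 thousand.

$0.63 thousand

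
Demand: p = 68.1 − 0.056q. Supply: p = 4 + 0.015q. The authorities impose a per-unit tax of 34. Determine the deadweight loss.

Competitive equilibrium: 68.1 − 0.056q = 4 + 0.015q → q* = 902.8169, p* = 17.54225.
With the tax, the buyer price exceeds the seller price by 34: (68.1 − 0.056q) − (4 + 0.015q) = 34 → q' = 423.94366.
Δq = 902.8169 − 423.94366 = 478.87324; the wedge equals the tax, 34.
DWL = ½ × 478.87324 × 34 = 8140.85.

8140.85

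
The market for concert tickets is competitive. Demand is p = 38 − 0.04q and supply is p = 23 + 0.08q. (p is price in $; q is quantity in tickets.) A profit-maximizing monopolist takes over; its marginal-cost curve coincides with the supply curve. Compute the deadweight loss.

Competitive equilibrium: 38 − 0.04q = 23 + 0.08q → q* = 125, p* = 33.
Marginal revenue: MR = 38 − 0.08q. Set MR = MC: 38 − 0.08q = 23 + 0.08q → q_m = 93.75.
Price p_m = 38 − 0.04·93.75 = 34.25; MC(q_m) = 23 + 0.08·93.75 = 30.5.
Competitive q* = 125, so Δq = 31.25; wedge = 34.25 − 30.5 = 3.75.
The triangle = ½ × 31.25 × 3.75 = $58.59.

$58.59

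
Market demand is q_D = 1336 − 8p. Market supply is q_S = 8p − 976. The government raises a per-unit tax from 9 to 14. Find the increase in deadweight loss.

230

In inverse form: demand p = 167 − 0.125q, supply p = 122 + 0.125q.
Competitive equilibrium: 167 − 0.125q = 122 + 0.125q → q* = 180, p* = 144.5.
For a per-unit tax t: Δq = t/0.25, so DWL = ½·t·(t/0.25) = t²/0.5.
At t = 9: DWL = 162. At t = 14: DWL = 392.
Increase = 392 − 162 = 230.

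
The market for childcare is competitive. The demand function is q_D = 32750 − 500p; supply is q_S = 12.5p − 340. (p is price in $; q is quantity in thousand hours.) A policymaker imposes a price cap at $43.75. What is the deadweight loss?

$2775.83 thousand

In inverse form: demand p = 65.5 − 0.002q, supply p = 27.2 + 0.08q.
Competitive equilibrium: 65.5 − 0.002q = 27.2 + 0.08q → q* = 467.0732, p* = 64.5659.
At the ceiling p = 43.75, quantity supplied = (43.75 − 27.2)/0.08 = 206.875.
Willingness to pay at q' = 206.875: 65.5 − 0.002·206.875 = 65.0863.
Δq = 467.0732 − 206.875 = 260.1982; wedge = 65.0863 − 43.75 = 21.3363.
DWL = ½ × 260.1982 × 21.3363 = $2775.83 thousand.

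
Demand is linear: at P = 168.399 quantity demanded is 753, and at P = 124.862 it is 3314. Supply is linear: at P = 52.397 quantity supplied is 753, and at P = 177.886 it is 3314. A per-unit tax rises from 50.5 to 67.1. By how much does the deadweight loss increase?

14789.09

Demand slope = (124.862 − 168.399)/(3314 − 753) = −0.017, so P = 181.2 − 0.017Q.
Supply slope = (177.886 − 52.397)/(3314 − 753) = 0.049, so P = 15.5 + 0.049Q.
Competitive equilibrium: 181.2 − 0.017Q = 15.5 + 0.049Q → Q* = 2510.6061, P* = 138.5197.
For a per-unit tax t: ΔQ = t/0.066, so DWL = ½·t·(t/0.066) = t²/0.132.
At t = 50.5: DWL = 19320.076. At t = 67.1: DWL = 34109.167.
Increase = 34109.167 − 19320.076 = 14789.09.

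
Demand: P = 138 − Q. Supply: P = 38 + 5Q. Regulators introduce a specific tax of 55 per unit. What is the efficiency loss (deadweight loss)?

Competitive equilibrium: 138 − Q = 38 + 5Q → Q* = 16.6667, P* = 121.3333.
With the tax, the buyer price exceeds the seller price by 55: (138 − Q) − (38 + 5Q) = 55 → Q' = 7.5.
ΔQ = 16.6667 − 7.5 = 9.1667; the wedge equals the tax, 55.
Welfare loss = ½ × 9.1667 × 55 = 252.08.

252.08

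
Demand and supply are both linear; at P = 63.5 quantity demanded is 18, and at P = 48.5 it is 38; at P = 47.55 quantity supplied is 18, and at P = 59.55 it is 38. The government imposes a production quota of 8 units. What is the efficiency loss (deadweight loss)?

Demand slope = (48.5 − 63.5)/(38 − 18) = −0.75, so P = 77 − 0.75Q.
Supply slope = (59.55 − 47.55)/(38 − 18) = 0.6, so P = 36.75 + 0.6Q.
Competitive equilibrium: 77 − 0.75Q = 36.75 + 0.6Q → Q* = 29.8148, P* = 54.6389.
At Q = 8: demand price = 77 − 0.75·8 = 71; supply price = 36.75 + 0.6·8 = 41.55.
ΔQ = 29.8148 − 8 = 21.8148; wedge = 71 − 41.55 = 29.45.
DWL = ½ × 21.8148 × 29.45 = 321.22.

321.22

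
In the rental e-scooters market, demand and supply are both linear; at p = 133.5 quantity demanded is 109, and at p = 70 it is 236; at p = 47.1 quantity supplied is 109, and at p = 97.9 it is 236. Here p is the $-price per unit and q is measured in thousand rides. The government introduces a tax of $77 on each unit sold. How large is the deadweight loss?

$3293.89 thousand

Demand slope = (70 − 133.5)/(236 − 109) = −0.5, so p = 188 − 0.5q.
Supply slope = (97.9 − 47.1)/(236 − 109) = 0.4, so p = 3.5 + 0.4q.
Competitive equilibrium: 188 − 0.5q = 3.5 + 0.4q → q* = 205, p* = 85.5.
With the tax, the buyer price exceeds the seller price by 77: (188 − 0.5q) − (3.5 + 0.4q) = 77 → q' = 119.4444.
Δq = 205 − 119.4444 = 85.5556; the wedge equals the tax, 77.
Deadweight loss = ½ × 85.5556 × 77 = $3293.89 thousand.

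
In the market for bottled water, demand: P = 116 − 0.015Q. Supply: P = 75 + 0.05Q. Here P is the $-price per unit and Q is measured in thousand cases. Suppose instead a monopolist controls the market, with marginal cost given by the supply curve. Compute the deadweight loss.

Competitive equilibrium: 116 − 0.015Q = 75 + 0.05Q → Q* = 630.7692, P* = 106.5385.
Marginal revenue: MR = 116 − 0.03Q. Set MR = MC: 116 − 0.03Q = 75 + 0.05Q → Q_m = 512.5.
Price P_m = 116 − 0.015·512.5 = 108.3125; MC(Q_m) = 75 + 0.05·512.5 = 100.625.
Competitive Q* = 630.7692, so ΔQ = 118.2692; wedge = 108.3125 − 100.625 = 7.6875.
The triangle = ½ × 118.2692 × 7.6875 = $454.60 thousand.

$454.60 thousand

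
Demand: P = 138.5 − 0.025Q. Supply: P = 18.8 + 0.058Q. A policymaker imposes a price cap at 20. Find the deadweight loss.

83855.01

Competitive equilibrium: 138.5 − 0.025Q = 18.8 + 0.058Q → Q* = 1442.16867, P* = 102.44578.
At the ceiling P = 20, quantity supplied = (20 − 18.8)/0.058 = 20.68966.
Willingness to pay at Q' = 20.68966: 138.5 − 0.025·20.68966 = 137.98276.
ΔQ = 1442.16867 − 20.68966 = 1421.47901; wedge = 137.98276 − 20 = 117.98276.
The triangle = ½ × 1421.47901 × 117.98276 = 83855.01.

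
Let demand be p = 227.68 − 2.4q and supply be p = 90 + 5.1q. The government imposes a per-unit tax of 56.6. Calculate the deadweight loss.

Competitive equilibrium: 227.68 − 2.4q = 90 + 5.1q → q* = 18.3573, p* = 183.6224.
With the tax, the buyer price exceeds the seller price by 56.6: (227.68 − 2.4q) − (90 + 5.1q) = 56.6 → q' = 10.8107.
Δq = 18.3573 − 10.8107 = 7.5466; the wedge equals the tax, 56.6.
DWL = ½ × 7.5466 × 56.6 = 213.57.

213.57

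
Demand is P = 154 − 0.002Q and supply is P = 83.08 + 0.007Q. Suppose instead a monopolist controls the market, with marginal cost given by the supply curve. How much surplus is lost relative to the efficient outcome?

Competitive equilibrium: 154 − 0.002Q = 83.08 + 0.007Q → Q* = 7880, P* = 138.24.
Marginal revenue: MR = 154 − 0.004Q. Set MR = MC: 154 − 0.004Q = 83.08 + 0.007Q → Q_m = 6447.27273.
Price P_m = 154 − 0.002·6447.27273 = 141.10545; MC(Q_m) = 83.08 + 0.007·6447.27273 = 128.21091.
Competitive Q* = 7880, so ΔQ = 1432.72727; wedge = 141.10545 − 128.21091 = 12.89454.
Welfare loss = ½ × 1432.72727 × 12.89454 = 9237.18.

9237.18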